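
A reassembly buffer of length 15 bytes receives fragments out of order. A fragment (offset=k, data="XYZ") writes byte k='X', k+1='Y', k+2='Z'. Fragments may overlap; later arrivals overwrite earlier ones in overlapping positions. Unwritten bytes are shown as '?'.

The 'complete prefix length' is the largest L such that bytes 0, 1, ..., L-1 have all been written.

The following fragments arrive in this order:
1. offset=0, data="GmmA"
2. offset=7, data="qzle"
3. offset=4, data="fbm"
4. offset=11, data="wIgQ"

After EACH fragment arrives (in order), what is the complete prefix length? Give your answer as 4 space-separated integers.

Answer: 4 4 11 15

Derivation:
Fragment 1: offset=0 data="GmmA" -> buffer=GmmA??????????? -> prefix_len=4
Fragment 2: offset=7 data="qzle" -> buffer=GmmA???qzle???? -> prefix_len=4
Fragment 3: offset=4 data="fbm" -> buffer=GmmAfbmqzle???? -> prefix_len=11
Fragment 4: offset=11 data="wIgQ" -> buffer=GmmAfbmqzlewIgQ -> prefix_len=15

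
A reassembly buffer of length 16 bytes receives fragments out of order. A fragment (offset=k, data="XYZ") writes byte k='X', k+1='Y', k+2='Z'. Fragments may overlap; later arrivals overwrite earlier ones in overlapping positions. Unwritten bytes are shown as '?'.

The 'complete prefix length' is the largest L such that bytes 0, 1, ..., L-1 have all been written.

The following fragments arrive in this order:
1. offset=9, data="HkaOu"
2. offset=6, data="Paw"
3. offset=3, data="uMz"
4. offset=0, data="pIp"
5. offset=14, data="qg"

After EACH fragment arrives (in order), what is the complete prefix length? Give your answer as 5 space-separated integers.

Fragment 1: offset=9 data="HkaOu" -> buffer=?????????HkaOu?? -> prefix_len=0
Fragment 2: offset=6 data="Paw" -> buffer=??????PawHkaOu?? -> prefix_len=0
Fragment 3: offset=3 data="uMz" -> buffer=???uMzPawHkaOu?? -> prefix_len=0
Fragment 4: offset=0 data="pIp" -> buffer=pIpuMzPawHkaOu?? -> prefix_len=14
Fragment 5: offset=14 data="qg" -> buffer=pIpuMzPawHkaOuqg -> prefix_len=16

Answer: 0 0 0 14 16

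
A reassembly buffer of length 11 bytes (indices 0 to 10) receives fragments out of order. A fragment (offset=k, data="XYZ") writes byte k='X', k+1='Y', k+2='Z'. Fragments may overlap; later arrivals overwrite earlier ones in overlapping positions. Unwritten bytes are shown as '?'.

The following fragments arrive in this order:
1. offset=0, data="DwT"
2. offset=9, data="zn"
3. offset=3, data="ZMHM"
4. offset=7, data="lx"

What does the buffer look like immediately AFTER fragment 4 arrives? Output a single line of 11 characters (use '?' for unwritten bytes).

Fragment 1: offset=0 data="DwT" -> buffer=DwT????????
Fragment 2: offset=9 data="zn" -> buffer=DwT??????zn
Fragment 3: offset=3 data="ZMHM" -> buffer=DwTZMHM??zn
Fragment 4: offset=7 data="lx" -> buffer=DwTZMHMlxzn

Answer: DwTZMHMlxzn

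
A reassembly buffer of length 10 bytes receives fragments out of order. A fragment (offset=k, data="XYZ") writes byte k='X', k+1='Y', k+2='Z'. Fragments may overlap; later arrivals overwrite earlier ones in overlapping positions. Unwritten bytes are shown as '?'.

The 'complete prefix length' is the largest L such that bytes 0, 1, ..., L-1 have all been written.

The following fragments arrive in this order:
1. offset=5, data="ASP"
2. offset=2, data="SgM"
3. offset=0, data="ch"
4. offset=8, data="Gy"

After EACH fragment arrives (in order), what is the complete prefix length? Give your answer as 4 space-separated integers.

Fragment 1: offset=5 data="ASP" -> buffer=?????ASP?? -> prefix_len=0
Fragment 2: offset=2 data="SgM" -> buffer=??SgMASP?? -> prefix_len=0
Fragment 3: offset=0 data="ch" -> buffer=chSgMASP?? -> prefix_len=8
Fragment 4: offset=8 data="Gy" -> buffer=chSgMASPGy -> prefix_len=10

Answer: 0 0 8 10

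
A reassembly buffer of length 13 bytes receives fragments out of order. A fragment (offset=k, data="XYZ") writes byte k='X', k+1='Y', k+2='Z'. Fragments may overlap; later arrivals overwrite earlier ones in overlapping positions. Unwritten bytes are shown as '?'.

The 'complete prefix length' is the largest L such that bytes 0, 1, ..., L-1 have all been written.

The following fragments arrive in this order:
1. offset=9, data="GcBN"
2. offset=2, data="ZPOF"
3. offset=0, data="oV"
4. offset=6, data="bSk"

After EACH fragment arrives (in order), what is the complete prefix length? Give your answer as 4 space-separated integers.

Answer: 0 0 6 13

Derivation:
Fragment 1: offset=9 data="GcBN" -> buffer=?????????GcBN -> prefix_len=0
Fragment 2: offset=2 data="ZPOF" -> buffer=??ZPOF???GcBN -> prefix_len=0
Fragment 3: offset=0 data="oV" -> buffer=oVZPOF???GcBN -> prefix_len=6
Fragment 4: offset=6 data="bSk" -> buffer=oVZPOFbSkGcBN -> prefix_len=13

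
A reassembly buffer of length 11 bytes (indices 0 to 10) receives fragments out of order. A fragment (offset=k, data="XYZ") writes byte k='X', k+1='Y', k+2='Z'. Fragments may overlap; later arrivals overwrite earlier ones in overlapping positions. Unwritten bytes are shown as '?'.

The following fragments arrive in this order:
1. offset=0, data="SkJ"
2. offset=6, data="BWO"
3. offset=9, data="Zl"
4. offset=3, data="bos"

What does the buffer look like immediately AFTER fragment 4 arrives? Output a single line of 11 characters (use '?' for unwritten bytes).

Fragment 1: offset=0 data="SkJ" -> buffer=SkJ????????
Fragment 2: offset=6 data="BWO" -> buffer=SkJ???BWO??
Fragment 3: offset=9 data="Zl" -> buffer=SkJ???BWOZl
Fragment 4: offset=3 data="bos" -> buffer=SkJbosBWOZl

Answer: SkJbosBWOZl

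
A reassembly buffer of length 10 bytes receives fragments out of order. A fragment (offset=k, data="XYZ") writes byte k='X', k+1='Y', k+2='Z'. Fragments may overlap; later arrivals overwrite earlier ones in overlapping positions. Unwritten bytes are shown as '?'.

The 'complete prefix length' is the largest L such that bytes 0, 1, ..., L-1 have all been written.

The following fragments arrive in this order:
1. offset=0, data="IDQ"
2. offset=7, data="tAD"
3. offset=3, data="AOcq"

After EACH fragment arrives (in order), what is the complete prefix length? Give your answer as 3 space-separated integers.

Answer: 3 3 10

Derivation:
Fragment 1: offset=0 data="IDQ" -> buffer=IDQ??????? -> prefix_len=3
Fragment 2: offset=7 data="tAD" -> buffer=IDQ????tAD -> prefix_len=3
Fragment 3: offset=3 data="AOcq" -> buffer=IDQAOcqtAD -> prefix_len=10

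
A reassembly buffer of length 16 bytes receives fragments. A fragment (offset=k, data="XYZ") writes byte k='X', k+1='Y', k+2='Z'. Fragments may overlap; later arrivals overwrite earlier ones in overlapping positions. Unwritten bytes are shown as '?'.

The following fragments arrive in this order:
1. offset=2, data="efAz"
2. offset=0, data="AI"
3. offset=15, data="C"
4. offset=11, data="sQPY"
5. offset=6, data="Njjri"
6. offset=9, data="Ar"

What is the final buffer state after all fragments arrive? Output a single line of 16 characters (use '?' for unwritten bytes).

Fragment 1: offset=2 data="efAz" -> buffer=??efAz??????????
Fragment 2: offset=0 data="AI" -> buffer=AIefAz??????????
Fragment 3: offset=15 data="C" -> buffer=AIefAz?????????C
Fragment 4: offset=11 data="sQPY" -> buffer=AIefAz?????sQPYC
Fragment 5: offset=6 data="Njjri" -> buffer=AIefAzNjjrisQPYC
Fragment 6: offset=9 data="Ar" -> buffer=AIefAzNjjArsQPYC

Answer: AIefAzNjjArsQPYC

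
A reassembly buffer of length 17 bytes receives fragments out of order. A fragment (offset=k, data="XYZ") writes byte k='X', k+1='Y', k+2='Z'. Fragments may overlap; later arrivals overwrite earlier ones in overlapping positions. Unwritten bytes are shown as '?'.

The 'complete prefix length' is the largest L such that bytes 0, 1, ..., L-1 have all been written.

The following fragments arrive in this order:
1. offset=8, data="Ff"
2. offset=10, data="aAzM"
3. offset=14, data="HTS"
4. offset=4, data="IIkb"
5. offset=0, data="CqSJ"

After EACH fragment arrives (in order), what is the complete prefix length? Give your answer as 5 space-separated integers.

Fragment 1: offset=8 data="Ff" -> buffer=????????Ff??????? -> prefix_len=0
Fragment 2: offset=10 data="aAzM" -> buffer=????????FfaAzM??? -> prefix_len=0
Fragment 3: offset=14 data="HTS" -> buffer=????????FfaAzMHTS -> prefix_len=0
Fragment 4: offset=4 data="IIkb" -> buffer=????IIkbFfaAzMHTS -> prefix_len=0
Fragment 5: offset=0 data="CqSJ" -> buffer=CqSJIIkbFfaAzMHTS -> prefix_len=17

Answer: 0 0 0 0 17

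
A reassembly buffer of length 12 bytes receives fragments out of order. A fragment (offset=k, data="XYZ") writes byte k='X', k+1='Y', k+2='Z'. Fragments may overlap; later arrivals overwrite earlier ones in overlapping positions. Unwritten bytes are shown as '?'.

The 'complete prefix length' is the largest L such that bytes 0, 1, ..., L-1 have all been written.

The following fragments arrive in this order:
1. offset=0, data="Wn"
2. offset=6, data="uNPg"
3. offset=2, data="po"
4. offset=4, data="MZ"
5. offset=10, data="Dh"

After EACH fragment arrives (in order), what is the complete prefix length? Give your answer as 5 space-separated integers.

Answer: 2 2 4 10 12

Derivation:
Fragment 1: offset=0 data="Wn" -> buffer=Wn?????????? -> prefix_len=2
Fragment 2: offset=6 data="uNPg" -> buffer=Wn????uNPg?? -> prefix_len=2
Fragment 3: offset=2 data="po" -> buffer=Wnpo??uNPg?? -> prefix_len=4
Fragment 4: offset=4 data="MZ" -> buffer=WnpoMZuNPg?? -> prefix_len=10
Fragment 5: offset=10 data="Dh" -> buffer=WnpoMZuNPgDh -> prefix_len=12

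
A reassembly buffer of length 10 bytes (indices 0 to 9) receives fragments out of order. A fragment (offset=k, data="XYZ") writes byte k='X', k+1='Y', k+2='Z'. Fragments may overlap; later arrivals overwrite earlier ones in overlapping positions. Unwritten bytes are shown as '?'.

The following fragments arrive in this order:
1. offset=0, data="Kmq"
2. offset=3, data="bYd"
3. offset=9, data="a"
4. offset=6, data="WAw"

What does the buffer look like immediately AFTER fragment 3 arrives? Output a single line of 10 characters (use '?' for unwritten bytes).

Answer: KmqbYd???a

Derivation:
Fragment 1: offset=0 data="Kmq" -> buffer=Kmq???????
Fragment 2: offset=3 data="bYd" -> buffer=KmqbYd????
Fragment 3: offset=9 data="a" -> buffer=KmqbYd???a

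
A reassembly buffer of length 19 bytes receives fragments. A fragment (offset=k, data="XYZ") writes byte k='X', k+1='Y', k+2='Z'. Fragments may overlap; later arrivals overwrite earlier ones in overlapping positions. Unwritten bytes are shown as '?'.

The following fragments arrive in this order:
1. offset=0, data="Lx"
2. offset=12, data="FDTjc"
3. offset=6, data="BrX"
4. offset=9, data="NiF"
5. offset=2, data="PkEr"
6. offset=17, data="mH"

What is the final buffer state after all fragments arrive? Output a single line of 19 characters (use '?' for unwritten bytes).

Answer: LxPkErBrXNiFFDTjcmH

Derivation:
Fragment 1: offset=0 data="Lx" -> buffer=Lx?????????????????
Fragment 2: offset=12 data="FDTjc" -> buffer=Lx??????????FDTjc??
Fragment 3: offset=6 data="BrX" -> buffer=Lx????BrX???FDTjc??
Fragment 4: offset=9 data="NiF" -> buffer=Lx????BrXNiFFDTjc??
Fragment 5: offset=2 data="PkEr" -> buffer=LxPkErBrXNiFFDTjc??
Fragment 6: offset=17 data="mH" -> buffer=LxPkErBrXNiFFDTjcmH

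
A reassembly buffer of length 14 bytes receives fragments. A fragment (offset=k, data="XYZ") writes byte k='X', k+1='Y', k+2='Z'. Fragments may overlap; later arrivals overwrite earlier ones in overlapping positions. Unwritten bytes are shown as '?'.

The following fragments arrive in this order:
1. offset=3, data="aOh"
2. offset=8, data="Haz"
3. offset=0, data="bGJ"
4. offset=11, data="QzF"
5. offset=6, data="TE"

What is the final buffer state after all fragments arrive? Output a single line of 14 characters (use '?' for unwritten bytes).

Fragment 1: offset=3 data="aOh" -> buffer=???aOh????????
Fragment 2: offset=8 data="Haz" -> buffer=???aOh??Haz???
Fragment 3: offset=0 data="bGJ" -> buffer=bGJaOh??Haz???
Fragment 4: offset=11 data="QzF" -> buffer=bGJaOh??HazQzF
Fragment 5: offset=6 data="TE" -> buffer=bGJaOhTEHazQzF

Answer: bGJaOhTEHazQzF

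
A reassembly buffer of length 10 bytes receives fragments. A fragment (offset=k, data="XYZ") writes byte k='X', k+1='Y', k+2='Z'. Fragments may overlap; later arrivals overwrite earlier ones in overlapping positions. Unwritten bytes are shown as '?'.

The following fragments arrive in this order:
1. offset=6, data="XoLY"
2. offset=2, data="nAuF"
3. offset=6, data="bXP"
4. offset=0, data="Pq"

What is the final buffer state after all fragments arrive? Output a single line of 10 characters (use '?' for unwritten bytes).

Answer: PqnAuFbXPY

Derivation:
Fragment 1: offset=6 data="XoLY" -> buffer=??????XoLY
Fragment 2: offset=2 data="nAuF" -> buffer=??nAuFXoLY
Fragment 3: offset=6 data="bXP" -> buffer=??nAuFbXPY
Fragment 4: offset=0 data="Pq" -> buffer=PqnAuFbXPY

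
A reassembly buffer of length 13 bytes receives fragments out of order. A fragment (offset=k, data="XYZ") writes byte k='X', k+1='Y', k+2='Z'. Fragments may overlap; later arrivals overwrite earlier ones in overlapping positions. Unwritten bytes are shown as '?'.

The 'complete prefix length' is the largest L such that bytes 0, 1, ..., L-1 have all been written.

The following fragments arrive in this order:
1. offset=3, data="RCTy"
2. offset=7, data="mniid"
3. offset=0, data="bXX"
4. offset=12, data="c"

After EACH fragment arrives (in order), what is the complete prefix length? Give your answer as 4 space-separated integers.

Fragment 1: offset=3 data="RCTy" -> buffer=???RCTy?????? -> prefix_len=0
Fragment 2: offset=7 data="mniid" -> buffer=???RCTymniid? -> prefix_len=0
Fragment 3: offset=0 data="bXX" -> buffer=bXXRCTymniid? -> prefix_len=12
Fragment 4: offset=12 data="c" -> buffer=bXXRCTymniidc -> prefix_len=13

Answer: 0 0 12 13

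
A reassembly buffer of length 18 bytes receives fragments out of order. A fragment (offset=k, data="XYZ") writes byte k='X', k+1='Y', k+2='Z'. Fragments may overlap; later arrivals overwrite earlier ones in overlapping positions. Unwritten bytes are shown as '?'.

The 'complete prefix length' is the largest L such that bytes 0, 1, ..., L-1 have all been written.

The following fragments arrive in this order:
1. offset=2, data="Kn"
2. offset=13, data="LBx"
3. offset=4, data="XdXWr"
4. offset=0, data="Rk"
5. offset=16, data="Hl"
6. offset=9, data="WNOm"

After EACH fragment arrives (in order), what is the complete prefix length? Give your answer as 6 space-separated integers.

Answer: 0 0 0 9 9 18

Derivation:
Fragment 1: offset=2 data="Kn" -> buffer=??Kn?????????????? -> prefix_len=0
Fragment 2: offset=13 data="LBx" -> buffer=??Kn?????????LBx?? -> prefix_len=0
Fragment 3: offset=4 data="XdXWr" -> buffer=??KnXdXWr????LBx?? -> prefix_len=0
Fragment 4: offset=0 data="Rk" -> buffer=RkKnXdXWr????LBx?? -> prefix_len=9
Fragment 5: offset=16 data="Hl" -> buffer=RkKnXdXWr????LBxHl -> prefix_len=9
Fragment 6: offset=9 data="WNOm" -> buffer=RkKnXdXWrWNOmLBxHl -> prefix_len=18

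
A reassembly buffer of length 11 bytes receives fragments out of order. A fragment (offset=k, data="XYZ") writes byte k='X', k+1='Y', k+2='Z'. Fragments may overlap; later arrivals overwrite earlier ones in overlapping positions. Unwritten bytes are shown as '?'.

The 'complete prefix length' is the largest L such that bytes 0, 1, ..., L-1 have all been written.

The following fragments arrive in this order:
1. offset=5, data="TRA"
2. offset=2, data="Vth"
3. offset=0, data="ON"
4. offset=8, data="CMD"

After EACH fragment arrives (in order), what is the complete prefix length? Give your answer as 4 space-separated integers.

Answer: 0 0 8 11

Derivation:
Fragment 1: offset=5 data="TRA" -> buffer=?????TRA??? -> prefix_len=0
Fragment 2: offset=2 data="Vth" -> buffer=??VthTRA??? -> prefix_len=0
Fragment 3: offset=0 data="ON" -> buffer=ONVthTRA??? -> prefix_len=8
Fragment 4: offset=8 data="CMD" -> buffer=ONVthTRACMD -> prefix_len=11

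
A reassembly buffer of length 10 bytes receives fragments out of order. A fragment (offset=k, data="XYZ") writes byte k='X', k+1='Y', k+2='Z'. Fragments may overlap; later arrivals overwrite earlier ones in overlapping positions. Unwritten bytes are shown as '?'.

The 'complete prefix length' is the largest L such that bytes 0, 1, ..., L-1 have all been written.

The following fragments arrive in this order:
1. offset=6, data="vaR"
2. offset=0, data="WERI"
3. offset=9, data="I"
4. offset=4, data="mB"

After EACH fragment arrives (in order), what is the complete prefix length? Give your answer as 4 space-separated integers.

Fragment 1: offset=6 data="vaR" -> buffer=??????vaR? -> prefix_len=0
Fragment 2: offset=0 data="WERI" -> buffer=WERI??vaR? -> prefix_len=4
Fragment 3: offset=9 data="I" -> buffer=WERI??vaRI -> prefix_len=4
Fragment 4: offset=4 data="mB" -> buffer=WERImBvaRI -> prefix_len=10

Answer: 0 4 4 10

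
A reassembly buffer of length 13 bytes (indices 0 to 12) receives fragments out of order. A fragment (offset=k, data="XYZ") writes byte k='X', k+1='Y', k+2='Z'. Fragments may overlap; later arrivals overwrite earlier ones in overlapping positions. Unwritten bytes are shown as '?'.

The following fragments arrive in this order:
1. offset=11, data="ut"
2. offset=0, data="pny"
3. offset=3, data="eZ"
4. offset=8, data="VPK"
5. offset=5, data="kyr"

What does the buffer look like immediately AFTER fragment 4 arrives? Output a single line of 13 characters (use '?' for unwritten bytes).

Fragment 1: offset=11 data="ut" -> buffer=???????????ut
Fragment 2: offset=0 data="pny" -> buffer=pny????????ut
Fragment 3: offset=3 data="eZ" -> buffer=pnyeZ??????ut
Fragment 4: offset=8 data="VPK" -> buffer=pnyeZ???VPKut

Answer: pnyeZ???VPKut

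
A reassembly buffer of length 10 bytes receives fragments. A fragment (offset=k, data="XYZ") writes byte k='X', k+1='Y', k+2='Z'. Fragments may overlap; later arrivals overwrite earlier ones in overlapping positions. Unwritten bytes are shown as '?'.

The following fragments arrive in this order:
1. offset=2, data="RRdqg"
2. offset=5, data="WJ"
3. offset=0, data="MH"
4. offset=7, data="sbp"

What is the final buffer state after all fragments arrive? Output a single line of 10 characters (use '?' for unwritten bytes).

Fragment 1: offset=2 data="RRdqg" -> buffer=??RRdqg???
Fragment 2: offset=5 data="WJ" -> buffer=??RRdWJ???
Fragment 3: offset=0 data="MH" -> buffer=MHRRdWJ???
Fragment 4: offset=7 data="sbp" -> buffer=MHRRdWJsbp

Answer: MHRRdWJsbp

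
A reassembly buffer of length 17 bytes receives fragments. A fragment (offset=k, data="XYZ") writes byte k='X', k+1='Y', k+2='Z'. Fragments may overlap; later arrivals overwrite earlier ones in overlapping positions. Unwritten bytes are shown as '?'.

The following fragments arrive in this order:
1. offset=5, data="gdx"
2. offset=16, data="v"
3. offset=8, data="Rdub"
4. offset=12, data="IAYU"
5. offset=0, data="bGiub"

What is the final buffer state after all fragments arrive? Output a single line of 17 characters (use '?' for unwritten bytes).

Answer: bGiubgdxRdubIAYUv

Derivation:
Fragment 1: offset=5 data="gdx" -> buffer=?????gdx?????????
Fragment 2: offset=16 data="v" -> buffer=?????gdx????????v
Fragment 3: offset=8 data="Rdub" -> buffer=?????gdxRdub????v
Fragment 4: offset=12 data="IAYU" -> buffer=?????gdxRdubIAYUv
Fragment 5: offset=0 data="bGiub" -> buffer=bGiubgdxRdubIAYUv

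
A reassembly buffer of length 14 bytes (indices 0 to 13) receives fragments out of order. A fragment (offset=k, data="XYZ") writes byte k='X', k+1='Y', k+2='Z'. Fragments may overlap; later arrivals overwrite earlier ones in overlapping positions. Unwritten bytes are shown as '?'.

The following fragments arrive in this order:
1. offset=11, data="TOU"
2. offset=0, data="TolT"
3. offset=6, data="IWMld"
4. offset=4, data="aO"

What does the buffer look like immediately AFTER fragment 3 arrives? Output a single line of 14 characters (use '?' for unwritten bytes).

Answer: TolT??IWMldTOU

Derivation:
Fragment 1: offset=11 data="TOU" -> buffer=???????????TOU
Fragment 2: offset=0 data="TolT" -> buffer=TolT???????TOU
Fragment 3: offset=6 data="IWMld" -> buffer=TolT??IWMldTOU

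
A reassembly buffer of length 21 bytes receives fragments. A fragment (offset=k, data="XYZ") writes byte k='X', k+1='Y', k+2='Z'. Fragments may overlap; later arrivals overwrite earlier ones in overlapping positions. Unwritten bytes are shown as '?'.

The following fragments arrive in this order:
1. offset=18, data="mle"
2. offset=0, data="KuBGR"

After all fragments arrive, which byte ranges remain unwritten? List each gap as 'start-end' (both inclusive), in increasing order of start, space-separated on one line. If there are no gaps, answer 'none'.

Answer: 5-17

Derivation:
Fragment 1: offset=18 len=3
Fragment 2: offset=0 len=5
Gaps: 5-17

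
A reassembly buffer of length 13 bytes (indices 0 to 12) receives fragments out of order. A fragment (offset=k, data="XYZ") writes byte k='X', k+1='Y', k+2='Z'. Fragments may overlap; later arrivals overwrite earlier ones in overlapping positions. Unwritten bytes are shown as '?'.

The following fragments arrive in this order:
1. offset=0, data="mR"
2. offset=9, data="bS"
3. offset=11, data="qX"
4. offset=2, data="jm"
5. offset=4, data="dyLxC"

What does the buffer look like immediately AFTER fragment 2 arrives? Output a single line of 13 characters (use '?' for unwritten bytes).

Answer: mR???????bS??

Derivation:
Fragment 1: offset=0 data="mR" -> buffer=mR???????????
Fragment 2: offset=9 data="bS" -> buffer=mR???????bS??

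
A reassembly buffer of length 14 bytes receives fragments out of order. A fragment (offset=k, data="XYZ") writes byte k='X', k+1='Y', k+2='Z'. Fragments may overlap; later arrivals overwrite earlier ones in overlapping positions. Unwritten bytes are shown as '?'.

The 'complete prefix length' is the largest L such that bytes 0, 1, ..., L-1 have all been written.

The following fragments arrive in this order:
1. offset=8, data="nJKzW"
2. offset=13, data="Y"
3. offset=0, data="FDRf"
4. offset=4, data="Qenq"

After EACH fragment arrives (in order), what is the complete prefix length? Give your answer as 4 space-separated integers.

Answer: 0 0 4 14

Derivation:
Fragment 1: offset=8 data="nJKzW" -> buffer=????????nJKzW? -> prefix_len=0
Fragment 2: offset=13 data="Y" -> buffer=????????nJKzWY -> prefix_len=0
Fragment 3: offset=0 data="FDRf" -> buffer=FDRf????nJKzWY -> prefix_len=4
Fragment 4: offset=4 data="Qenq" -> buffer=FDRfQenqnJKzWY -> prefix_len=14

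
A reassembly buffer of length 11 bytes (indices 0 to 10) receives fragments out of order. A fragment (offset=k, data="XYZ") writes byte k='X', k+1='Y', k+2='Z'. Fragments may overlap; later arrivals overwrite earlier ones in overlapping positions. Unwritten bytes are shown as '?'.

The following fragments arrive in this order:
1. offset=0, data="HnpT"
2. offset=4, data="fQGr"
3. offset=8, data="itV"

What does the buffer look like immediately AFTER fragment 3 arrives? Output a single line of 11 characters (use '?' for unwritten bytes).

Answer: HnpTfQGritV

Derivation:
Fragment 1: offset=0 data="HnpT" -> buffer=HnpT???????
Fragment 2: offset=4 data="fQGr" -> buffer=HnpTfQGr???
Fragment 3: offset=8 data="itV" -> buffer=HnpTfQGritV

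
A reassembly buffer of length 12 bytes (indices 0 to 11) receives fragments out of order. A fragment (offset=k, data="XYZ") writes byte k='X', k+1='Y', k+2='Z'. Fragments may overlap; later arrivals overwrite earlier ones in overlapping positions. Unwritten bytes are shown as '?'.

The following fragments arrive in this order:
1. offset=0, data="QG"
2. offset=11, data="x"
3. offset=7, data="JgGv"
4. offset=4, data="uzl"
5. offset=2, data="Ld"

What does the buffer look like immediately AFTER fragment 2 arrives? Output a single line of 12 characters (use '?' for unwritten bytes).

Fragment 1: offset=0 data="QG" -> buffer=QG??????????
Fragment 2: offset=11 data="x" -> buffer=QG?????????x

Answer: QG?????????x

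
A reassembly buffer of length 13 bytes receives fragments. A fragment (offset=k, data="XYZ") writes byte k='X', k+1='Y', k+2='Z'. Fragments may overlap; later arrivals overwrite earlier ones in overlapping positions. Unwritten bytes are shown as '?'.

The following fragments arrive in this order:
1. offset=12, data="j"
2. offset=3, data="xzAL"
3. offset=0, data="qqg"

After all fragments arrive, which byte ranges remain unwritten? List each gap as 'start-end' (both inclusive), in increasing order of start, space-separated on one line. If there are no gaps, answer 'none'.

Answer: 7-11

Derivation:
Fragment 1: offset=12 len=1
Fragment 2: offset=3 len=4
Fragment 3: offset=0 len=3
Gaps: 7-11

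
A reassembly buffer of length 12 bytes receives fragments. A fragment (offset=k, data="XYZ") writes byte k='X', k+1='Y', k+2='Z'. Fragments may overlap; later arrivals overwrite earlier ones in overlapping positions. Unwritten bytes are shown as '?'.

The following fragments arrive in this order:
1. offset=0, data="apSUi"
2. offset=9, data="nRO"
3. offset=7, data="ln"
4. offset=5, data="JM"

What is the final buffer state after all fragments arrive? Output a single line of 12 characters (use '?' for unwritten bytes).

Fragment 1: offset=0 data="apSUi" -> buffer=apSUi???????
Fragment 2: offset=9 data="nRO" -> buffer=apSUi????nRO
Fragment 3: offset=7 data="ln" -> buffer=apSUi??lnnRO
Fragment 4: offset=5 data="JM" -> buffer=apSUiJMlnnRO

Answer: apSUiJMlnnRO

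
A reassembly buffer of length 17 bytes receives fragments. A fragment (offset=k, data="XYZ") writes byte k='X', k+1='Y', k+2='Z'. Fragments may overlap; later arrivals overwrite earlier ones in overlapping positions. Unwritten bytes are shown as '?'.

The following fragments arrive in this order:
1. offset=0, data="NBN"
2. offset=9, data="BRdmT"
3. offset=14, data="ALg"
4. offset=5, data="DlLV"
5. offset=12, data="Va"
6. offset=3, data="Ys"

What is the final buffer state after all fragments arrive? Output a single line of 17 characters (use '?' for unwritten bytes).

Answer: NBNYsDlLVBRdVaALg

Derivation:
Fragment 1: offset=0 data="NBN" -> buffer=NBN??????????????
Fragment 2: offset=9 data="BRdmT" -> buffer=NBN??????BRdmT???
Fragment 3: offset=14 data="ALg" -> buffer=NBN??????BRdmTALg
Fragment 4: offset=5 data="DlLV" -> buffer=NBN??DlLVBRdmTALg
Fragment 5: offset=12 data="Va" -> buffer=NBN??DlLVBRdVaALg
Fragment 6: offset=3 data="Ys" -> buffer=NBNYsDlLVBRdVaALg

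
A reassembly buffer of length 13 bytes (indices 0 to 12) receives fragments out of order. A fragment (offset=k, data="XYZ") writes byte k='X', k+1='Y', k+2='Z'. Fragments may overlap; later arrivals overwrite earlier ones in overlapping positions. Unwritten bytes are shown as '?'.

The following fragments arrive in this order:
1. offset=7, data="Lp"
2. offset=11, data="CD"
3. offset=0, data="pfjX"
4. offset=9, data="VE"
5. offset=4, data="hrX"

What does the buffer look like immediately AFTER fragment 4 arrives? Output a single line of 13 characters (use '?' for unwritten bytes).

Fragment 1: offset=7 data="Lp" -> buffer=???????Lp????
Fragment 2: offset=11 data="CD" -> buffer=???????Lp??CD
Fragment 3: offset=0 data="pfjX" -> buffer=pfjX???Lp??CD
Fragment 4: offset=9 data="VE" -> buffer=pfjX???LpVECD

Answer: pfjX???LpVECD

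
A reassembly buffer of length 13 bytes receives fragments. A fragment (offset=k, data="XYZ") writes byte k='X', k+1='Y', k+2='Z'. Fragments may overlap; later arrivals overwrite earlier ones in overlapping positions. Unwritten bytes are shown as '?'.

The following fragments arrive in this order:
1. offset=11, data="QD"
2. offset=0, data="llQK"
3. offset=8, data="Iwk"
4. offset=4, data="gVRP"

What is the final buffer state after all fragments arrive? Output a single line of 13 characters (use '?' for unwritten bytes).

Answer: llQKgVRPIwkQD

Derivation:
Fragment 1: offset=11 data="QD" -> buffer=???????????QD
Fragment 2: offset=0 data="llQK" -> buffer=llQK???????QD
Fragment 3: offset=8 data="Iwk" -> buffer=llQK????IwkQD
Fragment 4: offset=4 data="gVRP" -> buffer=llQKgVRPIwkQD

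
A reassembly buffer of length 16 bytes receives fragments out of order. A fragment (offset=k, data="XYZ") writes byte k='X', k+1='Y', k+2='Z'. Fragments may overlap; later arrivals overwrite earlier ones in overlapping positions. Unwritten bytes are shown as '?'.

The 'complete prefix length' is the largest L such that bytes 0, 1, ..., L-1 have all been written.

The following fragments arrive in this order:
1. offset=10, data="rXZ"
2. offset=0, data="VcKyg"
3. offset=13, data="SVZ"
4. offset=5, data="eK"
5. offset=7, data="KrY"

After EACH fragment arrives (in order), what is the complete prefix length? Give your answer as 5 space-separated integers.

Answer: 0 5 5 7 16

Derivation:
Fragment 1: offset=10 data="rXZ" -> buffer=??????????rXZ??? -> prefix_len=0
Fragment 2: offset=0 data="VcKyg" -> buffer=VcKyg?????rXZ??? -> prefix_len=5
Fragment 3: offset=13 data="SVZ" -> buffer=VcKyg?????rXZSVZ -> prefix_len=5
Fragment 4: offset=5 data="eK" -> buffer=VcKygeK???rXZSVZ -> prefix_len=7
Fragment 5: offset=7 data="KrY" -> buffer=VcKygeKKrYrXZSVZ -> prefix_len=16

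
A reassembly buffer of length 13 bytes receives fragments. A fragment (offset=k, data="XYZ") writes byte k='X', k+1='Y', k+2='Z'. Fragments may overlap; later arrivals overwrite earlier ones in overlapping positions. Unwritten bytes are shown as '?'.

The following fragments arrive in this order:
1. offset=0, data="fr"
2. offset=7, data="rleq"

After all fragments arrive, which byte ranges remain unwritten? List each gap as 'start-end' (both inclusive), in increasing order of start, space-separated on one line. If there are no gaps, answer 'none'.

Fragment 1: offset=0 len=2
Fragment 2: offset=7 len=4
Gaps: 2-6 11-12

Answer: 2-6 11-12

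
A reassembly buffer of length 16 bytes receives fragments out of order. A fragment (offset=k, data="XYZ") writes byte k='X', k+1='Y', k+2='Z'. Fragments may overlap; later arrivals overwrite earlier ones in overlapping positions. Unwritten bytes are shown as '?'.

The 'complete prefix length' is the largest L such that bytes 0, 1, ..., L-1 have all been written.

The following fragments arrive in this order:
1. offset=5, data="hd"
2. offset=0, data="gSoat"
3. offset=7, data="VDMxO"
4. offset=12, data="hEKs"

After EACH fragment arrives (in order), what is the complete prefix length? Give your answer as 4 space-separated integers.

Fragment 1: offset=5 data="hd" -> buffer=?????hd????????? -> prefix_len=0
Fragment 2: offset=0 data="gSoat" -> buffer=gSoathd????????? -> prefix_len=7
Fragment 3: offset=7 data="VDMxO" -> buffer=gSoathdVDMxO???? -> prefix_len=12
Fragment 4: offset=12 data="hEKs" -> buffer=gSoathdVDMxOhEKs -> prefix_len=16

Answer: 0 7 12 16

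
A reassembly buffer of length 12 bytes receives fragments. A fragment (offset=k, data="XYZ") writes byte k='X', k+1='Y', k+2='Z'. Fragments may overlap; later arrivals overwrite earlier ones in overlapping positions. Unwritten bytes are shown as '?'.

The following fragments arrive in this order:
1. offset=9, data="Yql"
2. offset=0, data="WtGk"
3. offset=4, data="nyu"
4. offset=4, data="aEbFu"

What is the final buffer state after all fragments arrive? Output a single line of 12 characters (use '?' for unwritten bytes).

Answer: WtGkaEbFuYql

Derivation:
Fragment 1: offset=9 data="Yql" -> buffer=?????????Yql
Fragment 2: offset=0 data="WtGk" -> buffer=WtGk?????Yql
Fragment 3: offset=4 data="nyu" -> buffer=WtGknyu??Yql
Fragment 4: offset=4 data="aEbFu" -> buffer=WtGkaEbFuYql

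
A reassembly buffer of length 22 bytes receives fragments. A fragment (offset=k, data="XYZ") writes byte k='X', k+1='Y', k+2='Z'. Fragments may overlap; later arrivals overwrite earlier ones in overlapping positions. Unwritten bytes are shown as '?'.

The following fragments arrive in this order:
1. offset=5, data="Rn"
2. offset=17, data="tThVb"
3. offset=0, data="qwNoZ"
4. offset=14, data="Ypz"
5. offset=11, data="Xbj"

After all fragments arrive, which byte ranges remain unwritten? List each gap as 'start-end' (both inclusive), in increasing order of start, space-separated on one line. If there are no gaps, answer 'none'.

Answer: 7-10

Derivation:
Fragment 1: offset=5 len=2
Fragment 2: offset=17 len=5
Fragment 3: offset=0 len=5
Fragment 4: offset=14 len=3
Fragment 5: offset=11 len=3
Gaps: 7-10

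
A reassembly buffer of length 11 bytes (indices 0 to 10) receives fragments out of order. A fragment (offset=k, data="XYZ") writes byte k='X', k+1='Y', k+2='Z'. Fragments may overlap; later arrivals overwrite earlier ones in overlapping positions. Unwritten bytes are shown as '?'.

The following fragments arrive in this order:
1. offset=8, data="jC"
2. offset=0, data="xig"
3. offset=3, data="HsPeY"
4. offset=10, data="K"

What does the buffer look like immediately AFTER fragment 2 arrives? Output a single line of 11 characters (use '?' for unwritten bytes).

Fragment 1: offset=8 data="jC" -> buffer=????????jC?
Fragment 2: offset=0 data="xig" -> buffer=xig?????jC?

Answer: xig?????jC?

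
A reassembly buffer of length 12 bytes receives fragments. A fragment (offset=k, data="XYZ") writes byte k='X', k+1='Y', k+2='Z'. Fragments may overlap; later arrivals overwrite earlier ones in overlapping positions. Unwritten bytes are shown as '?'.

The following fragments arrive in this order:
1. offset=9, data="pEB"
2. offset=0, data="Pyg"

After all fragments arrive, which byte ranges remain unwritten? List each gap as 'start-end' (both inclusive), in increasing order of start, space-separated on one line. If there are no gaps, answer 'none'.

Fragment 1: offset=9 len=3
Fragment 2: offset=0 len=3
Gaps: 3-8

Answer: 3-8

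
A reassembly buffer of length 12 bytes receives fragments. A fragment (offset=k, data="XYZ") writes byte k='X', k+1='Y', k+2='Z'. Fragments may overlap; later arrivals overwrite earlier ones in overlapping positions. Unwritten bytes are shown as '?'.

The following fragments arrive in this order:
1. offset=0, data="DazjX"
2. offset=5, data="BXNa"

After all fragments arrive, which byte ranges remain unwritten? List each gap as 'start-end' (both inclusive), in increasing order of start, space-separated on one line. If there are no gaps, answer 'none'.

Fragment 1: offset=0 len=5
Fragment 2: offset=5 len=4
Gaps: 9-11

Answer: 9-11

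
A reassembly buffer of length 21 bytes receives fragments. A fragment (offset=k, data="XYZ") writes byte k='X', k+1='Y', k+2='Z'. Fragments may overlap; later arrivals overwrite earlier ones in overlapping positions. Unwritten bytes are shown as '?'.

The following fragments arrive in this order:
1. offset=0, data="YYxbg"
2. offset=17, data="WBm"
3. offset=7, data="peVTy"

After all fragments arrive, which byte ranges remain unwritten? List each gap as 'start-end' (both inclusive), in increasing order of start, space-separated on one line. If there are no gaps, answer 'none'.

Answer: 5-6 12-16 20-20

Derivation:
Fragment 1: offset=0 len=5
Fragment 2: offset=17 len=3
Fragment 3: offset=7 len=5
Gaps: 5-6 12-16 20-20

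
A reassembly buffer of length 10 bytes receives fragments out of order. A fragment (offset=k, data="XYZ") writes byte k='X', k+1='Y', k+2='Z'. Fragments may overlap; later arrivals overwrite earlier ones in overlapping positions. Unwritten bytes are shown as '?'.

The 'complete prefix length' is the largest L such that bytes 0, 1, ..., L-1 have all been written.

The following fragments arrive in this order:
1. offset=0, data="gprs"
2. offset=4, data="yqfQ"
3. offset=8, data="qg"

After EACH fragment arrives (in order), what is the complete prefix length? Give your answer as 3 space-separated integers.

Answer: 4 8 10

Derivation:
Fragment 1: offset=0 data="gprs" -> buffer=gprs?????? -> prefix_len=4
Fragment 2: offset=4 data="yqfQ" -> buffer=gprsyqfQ?? -> prefix_len=8
Fragment 3: offset=8 data="qg" -> buffer=gprsyqfQqg -> prefix_len=10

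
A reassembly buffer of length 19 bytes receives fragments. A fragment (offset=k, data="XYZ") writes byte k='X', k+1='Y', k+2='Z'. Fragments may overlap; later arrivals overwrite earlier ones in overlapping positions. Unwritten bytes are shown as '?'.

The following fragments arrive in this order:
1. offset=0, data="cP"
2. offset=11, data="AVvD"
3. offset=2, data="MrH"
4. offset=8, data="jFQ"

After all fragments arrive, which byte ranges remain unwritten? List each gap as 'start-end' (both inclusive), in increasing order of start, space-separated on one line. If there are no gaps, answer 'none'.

Answer: 5-7 15-18

Derivation:
Fragment 1: offset=0 len=2
Fragment 2: offset=11 len=4
Fragment 3: offset=2 len=3
Fragment 4: offset=8 len=3
Gaps: 5-7 15-18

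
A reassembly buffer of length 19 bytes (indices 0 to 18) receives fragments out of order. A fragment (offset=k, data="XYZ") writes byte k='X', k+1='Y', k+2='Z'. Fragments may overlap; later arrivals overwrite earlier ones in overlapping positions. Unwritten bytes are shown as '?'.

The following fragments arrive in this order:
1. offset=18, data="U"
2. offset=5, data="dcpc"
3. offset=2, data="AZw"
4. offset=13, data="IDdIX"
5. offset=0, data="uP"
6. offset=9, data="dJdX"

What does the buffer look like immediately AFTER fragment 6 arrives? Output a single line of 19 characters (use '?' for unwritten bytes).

Fragment 1: offset=18 data="U" -> buffer=??????????????????U
Fragment 2: offset=5 data="dcpc" -> buffer=?????dcpc?????????U
Fragment 3: offset=2 data="AZw" -> buffer=??AZwdcpc?????????U
Fragment 4: offset=13 data="IDdIX" -> buffer=??AZwdcpc????IDdIXU
Fragment 5: offset=0 data="uP" -> buffer=uPAZwdcpc????IDdIXU
Fragment 6: offset=9 data="dJdX" -> buffer=uPAZwdcpcdJdXIDdIXU

Answer: uPAZwdcpcdJdXIDdIXU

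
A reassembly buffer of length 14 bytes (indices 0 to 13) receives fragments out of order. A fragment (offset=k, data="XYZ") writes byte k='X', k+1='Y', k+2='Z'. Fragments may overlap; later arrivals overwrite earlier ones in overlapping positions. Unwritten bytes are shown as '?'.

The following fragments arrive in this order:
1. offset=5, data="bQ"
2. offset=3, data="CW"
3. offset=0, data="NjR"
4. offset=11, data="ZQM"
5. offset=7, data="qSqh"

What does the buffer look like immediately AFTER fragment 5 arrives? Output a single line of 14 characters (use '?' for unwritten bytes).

Answer: NjRCWbQqSqhZQM

Derivation:
Fragment 1: offset=5 data="bQ" -> buffer=?????bQ???????
Fragment 2: offset=3 data="CW" -> buffer=???CWbQ???????
Fragment 3: offset=0 data="NjR" -> buffer=NjRCWbQ???????
Fragment 4: offset=11 data="ZQM" -> buffer=NjRCWbQ????ZQM
Fragment 5: offset=7 data="qSqh" -> buffer=NjRCWbQqSqhZQM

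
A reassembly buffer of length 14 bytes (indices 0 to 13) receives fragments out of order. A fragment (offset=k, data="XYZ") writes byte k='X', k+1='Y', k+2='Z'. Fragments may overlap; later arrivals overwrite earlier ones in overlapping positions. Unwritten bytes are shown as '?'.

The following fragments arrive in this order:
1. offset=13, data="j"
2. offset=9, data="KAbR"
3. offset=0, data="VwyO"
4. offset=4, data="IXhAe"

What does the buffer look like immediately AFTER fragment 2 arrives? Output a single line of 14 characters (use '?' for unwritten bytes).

Answer: ?????????KAbRj

Derivation:
Fragment 1: offset=13 data="j" -> buffer=?????????????j
Fragment 2: offset=9 data="KAbR" -> buffer=?????????KAbRj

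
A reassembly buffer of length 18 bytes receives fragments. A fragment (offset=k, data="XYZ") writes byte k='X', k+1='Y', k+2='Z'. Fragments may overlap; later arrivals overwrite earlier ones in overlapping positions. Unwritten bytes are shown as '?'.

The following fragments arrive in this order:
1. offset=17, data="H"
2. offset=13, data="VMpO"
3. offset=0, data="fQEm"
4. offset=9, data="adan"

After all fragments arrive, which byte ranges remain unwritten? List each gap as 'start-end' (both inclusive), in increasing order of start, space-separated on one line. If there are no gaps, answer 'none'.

Answer: 4-8

Derivation:
Fragment 1: offset=17 len=1
Fragment 2: offset=13 len=4
Fragment 3: offset=0 len=4
Fragment 4: offset=9 len=4
Gaps: 4-8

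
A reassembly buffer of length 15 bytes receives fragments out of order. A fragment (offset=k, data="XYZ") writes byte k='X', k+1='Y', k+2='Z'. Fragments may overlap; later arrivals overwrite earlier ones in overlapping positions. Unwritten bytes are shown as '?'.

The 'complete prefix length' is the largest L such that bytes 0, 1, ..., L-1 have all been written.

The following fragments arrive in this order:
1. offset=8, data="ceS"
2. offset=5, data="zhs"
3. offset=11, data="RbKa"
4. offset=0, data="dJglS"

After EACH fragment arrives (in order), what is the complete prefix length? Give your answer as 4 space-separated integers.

Answer: 0 0 0 15

Derivation:
Fragment 1: offset=8 data="ceS" -> buffer=????????ceS???? -> prefix_len=0
Fragment 2: offset=5 data="zhs" -> buffer=?????zhsceS???? -> prefix_len=0
Fragment 3: offset=11 data="RbKa" -> buffer=?????zhsceSRbKa -> prefix_len=0
Fragment 4: offset=0 data="dJglS" -> buffer=dJglSzhsceSRbKa -> prefix_len=15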